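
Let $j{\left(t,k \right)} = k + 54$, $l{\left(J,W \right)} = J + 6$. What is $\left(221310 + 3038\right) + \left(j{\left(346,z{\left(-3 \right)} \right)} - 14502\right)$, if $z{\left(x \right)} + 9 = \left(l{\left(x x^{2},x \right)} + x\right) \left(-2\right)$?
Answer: $209939$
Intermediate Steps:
$l{\left(J,W \right)} = 6 + J$
$z{\left(x \right)} = -21 - 2 x - 2 x^{3}$ ($z{\left(x \right)} = -9 + \left(\left(6 + x x^{2}\right) + x\right) \left(-2\right) = -9 + \left(\left(6 + x^{3}\right) + x\right) \left(-2\right) = -9 + \left(6 + x + x^{3}\right) \left(-2\right) = -9 - \left(12 + 2 x + 2 x^{3}\right) = -21 - 2 x - 2 x^{3}$)
$j{\left(t,k \right)} = 54 + k$
$\left(221310 + 3038\right) + \left(j{\left(346,z{\left(-3 \right)} \right)} - 14502\right) = \left(221310 + 3038\right) + \left(\left(54 - \left(15 - 54\right)\right) - 14502\right) = 224348 + \left(\left(54 - -39\right) - 14502\right) = 224348 + \left(\left(54 + \left(-21 + 6 + 54\right)\right) - 14502\right) = 224348 + \left(\left(54 + 39\right) - 14502\right) = 224348 + \left(93 - 14502\right) = 224348 - 14409 = 209939$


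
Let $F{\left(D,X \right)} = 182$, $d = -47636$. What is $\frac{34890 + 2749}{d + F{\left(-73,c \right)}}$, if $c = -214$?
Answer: $- \frac{37639}{47454} \approx -0.79317$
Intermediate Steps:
$\frac{34890 + 2749}{d + F{\left(-73,c \right)}} = \frac{34890 + 2749}{-47636 + 182} = \frac{37639}{-47454} = 37639 \left(- \frac{1}{47454}\right) = - \frac{37639}{47454}$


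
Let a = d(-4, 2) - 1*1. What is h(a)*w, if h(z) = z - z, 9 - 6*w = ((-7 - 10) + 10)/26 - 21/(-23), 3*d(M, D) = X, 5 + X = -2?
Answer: 0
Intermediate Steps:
X = -7 (X = -5 - 2 = -7)
d(M, D) = -7/3 (d(M, D) = (⅓)*(-7) = -7/3)
w = 4997/3588 (w = 3/2 - (((-7 - 10) + 10)/26 - 21/(-23))/6 = 3/2 - ((-17 + 10)*(1/26) - 21*(-1/23))/6 = 3/2 - (-7*1/26 + 21/23)/6 = 3/2 - (-7/26 + 21/23)/6 = 3/2 - ⅙*385/598 = 3/2 - 385/3588 = 4997/3588 ≈ 1.3927)
a = -10/3 (a = -7/3 - 1*1 = -7/3 - 1 = -10/3 ≈ -3.3333)
h(z) = 0
h(a)*w = 0*(4997/3588) = 0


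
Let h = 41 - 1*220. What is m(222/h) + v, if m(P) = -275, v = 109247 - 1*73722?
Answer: 35250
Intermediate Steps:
h = -179 (h = 41 - 220 = -179)
v = 35525 (v = 109247 - 73722 = 35525)
m(222/h) + v = -275 + 35525 = 35250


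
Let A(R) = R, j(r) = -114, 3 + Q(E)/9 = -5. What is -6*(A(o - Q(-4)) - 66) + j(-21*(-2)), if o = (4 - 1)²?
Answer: -204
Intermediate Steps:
Q(E) = -72 (Q(E) = -27 + 9*(-5) = -27 - 45 = -72)
o = 9 (o = 3² = 9)
-6*(A(o - Q(-4)) - 66) + j(-21*(-2)) = -6*((9 - 1*(-72)) - 66) - 114 = -6*((9 + 72) - 66) - 114 = -6*(81 - 66) - 114 = -6*15 - 114 = -90 - 114 = -204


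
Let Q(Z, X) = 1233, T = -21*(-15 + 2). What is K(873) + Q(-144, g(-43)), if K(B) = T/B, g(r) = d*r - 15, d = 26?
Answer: 358894/291 ≈ 1233.3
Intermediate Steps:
g(r) = -15 + 26*r (g(r) = 26*r - 15 = -15 + 26*r)
T = 273 (T = -21*(-13) = 273)
K(B) = 273/B
K(873) + Q(-144, g(-43)) = 273/873 + 1233 = 273*(1/873) + 1233 = 91/291 + 1233 = 358894/291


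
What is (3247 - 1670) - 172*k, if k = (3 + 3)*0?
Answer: 1577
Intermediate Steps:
k = 0 (k = 6*0 = 0)
(3247 - 1670) - 172*k = (3247 - 1670) - 172*0 = 1577 + 0 = 1577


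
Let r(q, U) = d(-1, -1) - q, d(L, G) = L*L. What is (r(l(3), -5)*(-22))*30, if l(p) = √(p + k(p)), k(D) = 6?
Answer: 1320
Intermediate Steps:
d(L, G) = L²
l(p) = √(6 + p) (l(p) = √(p + 6) = √(6 + p))
r(q, U) = 1 - q (r(q, U) = (-1)² - q = 1 - q)
(r(l(3), -5)*(-22))*30 = ((1 - √(6 + 3))*(-22))*30 = ((1 - √9)*(-22))*30 = ((1 - 1*3)*(-22))*30 = ((1 - 3)*(-22))*30 = -2*(-22)*30 = 44*30 = 1320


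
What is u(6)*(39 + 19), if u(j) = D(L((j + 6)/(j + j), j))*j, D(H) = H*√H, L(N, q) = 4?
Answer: 2784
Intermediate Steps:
D(H) = H^(3/2)
u(j) = 8*j (u(j) = 4^(3/2)*j = 8*j)
u(6)*(39 + 19) = (8*6)*(39 + 19) = 48*58 = 2784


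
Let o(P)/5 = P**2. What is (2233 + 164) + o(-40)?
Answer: 10397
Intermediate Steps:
o(P) = 5*P**2
(2233 + 164) + o(-40) = (2233 + 164) + 5*(-40)**2 = 2397 + 5*1600 = 2397 + 8000 = 10397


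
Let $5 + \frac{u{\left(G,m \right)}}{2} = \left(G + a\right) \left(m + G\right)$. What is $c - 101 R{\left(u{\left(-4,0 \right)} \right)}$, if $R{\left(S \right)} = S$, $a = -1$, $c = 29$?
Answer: $-3001$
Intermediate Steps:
$u{\left(G,m \right)} = -10 + 2 \left(-1 + G\right) \left(G + m\right)$ ($u{\left(G,m \right)} = -10 + 2 \left(G - 1\right) \left(m + G\right) = -10 + 2 \left(-1 + G\right) \left(G + m\right)$)
$c - 101 R{\left(u{\left(-4,0 \right)} \right)} = 29 - 101 \left(-10 - -8 - 0 + 2 \left(-4\right)^{2} + 2 \left(-4\right) 0\right) = 29 - 101 \left(-10 + 8 + 0 + 2 \cdot 16 + 0\right) = 29 - 101 \left(-10 + 8 + 0 + 32 + 0\right) = 29 - 3030 = -3001$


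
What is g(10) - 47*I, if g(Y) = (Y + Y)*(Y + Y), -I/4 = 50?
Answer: 9800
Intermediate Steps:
I = -200 (I = -4*50 = -200)
g(Y) = 4*Y**2 (g(Y) = (2*Y)*(2*Y) = 4*Y**2)
g(10) - 47*I = 4*10**2 - 47*(-200) = 4*100 + 9400 = 400 + 9400 = 9800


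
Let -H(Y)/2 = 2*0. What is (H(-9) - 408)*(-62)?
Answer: 25296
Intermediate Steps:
H(Y) = 0 (H(Y) = -4*0 = -2*0 = 0)
(H(-9) - 408)*(-62) = (0 - 408)*(-62) = -408*(-62) = 25296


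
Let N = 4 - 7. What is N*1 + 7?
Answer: 4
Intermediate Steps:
N = -3
N*1 + 7 = -3*1 + 7 = -3 + 7 = 4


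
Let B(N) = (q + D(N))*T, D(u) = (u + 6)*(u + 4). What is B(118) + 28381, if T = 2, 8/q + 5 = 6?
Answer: 58653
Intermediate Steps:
q = 8 (q = 8/(-5 + 6) = 8/1 = 8*1 = 8)
D(u) = (4 + u)*(6 + u) (D(u) = (6 + u)*(4 + u) = (4 + u)*(6 + u))
B(N) = 64 + 2*N² + 20*N (B(N) = (8 + (24 + N² + 10*N))*2 = (32 + N² + 10*N)*2 = 64 + 2*N² + 20*N)
B(118) + 28381 = (64 + 2*118² + 20*118) + 28381 = (64 + 2*13924 + 2360) + 28381 = (64 + 27848 + 2360) + 28381 = 30272 + 28381 = 58653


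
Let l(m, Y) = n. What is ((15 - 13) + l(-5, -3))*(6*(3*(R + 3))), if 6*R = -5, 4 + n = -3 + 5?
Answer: 0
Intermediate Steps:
n = -2 (n = -4 + (-3 + 5) = -4 + 2 = -2)
l(m, Y) = -2
R = -5/6 (R = (1/6)*(-5) = -5/6 ≈ -0.83333)
((15 - 13) + l(-5, -3))*(6*(3*(R + 3))) = ((15 - 13) - 2)*(6*(3*(-5/6 + 3))) = (2 - 2)*(6*(3*(13/6))) = 0*(6*(13/2)) = 0*39 = 0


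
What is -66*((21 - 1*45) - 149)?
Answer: 11418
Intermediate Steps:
-66*((21 - 1*45) - 149) = -66*((21 - 45) - 149) = -66*(-24 - 149) = -66*(-173) = 11418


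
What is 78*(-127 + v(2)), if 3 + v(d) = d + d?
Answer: -9828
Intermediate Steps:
v(d) = -3 + 2*d (v(d) = -3 + (d + d) = -3 + 2*d)
78*(-127 + v(2)) = 78*(-127 + (-3 + 2*2)) = 78*(-127 + (-3 + 4)) = 78*(-127 + 1) = 78*(-126) = -9828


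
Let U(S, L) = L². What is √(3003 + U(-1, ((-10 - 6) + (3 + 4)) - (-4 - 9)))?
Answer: √3019 ≈ 54.945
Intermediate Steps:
√(3003 + U(-1, ((-10 - 6) + (3 + 4)) - (-4 - 9))) = √(3003 + (((-10 - 6) + (3 + 4)) - (-4 - 9))²) = √(3003 + ((-16 + 7) - 1*(-13))²) = √(3003 + (-9 + 13)²) = √(3003 + 4²) = √(3003 + 16) = √3019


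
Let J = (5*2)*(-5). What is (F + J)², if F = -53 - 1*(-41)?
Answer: 3844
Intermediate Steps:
F = -12 (F = -53 + 41 = -12)
J = -50 (J = 10*(-5) = -50)
(F + J)² = (-12 - 50)² = (-62)² = 3844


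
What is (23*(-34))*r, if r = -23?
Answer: 17986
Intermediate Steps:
(23*(-34))*r = (23*(-34))*(-23) = -782*(-23) = 17986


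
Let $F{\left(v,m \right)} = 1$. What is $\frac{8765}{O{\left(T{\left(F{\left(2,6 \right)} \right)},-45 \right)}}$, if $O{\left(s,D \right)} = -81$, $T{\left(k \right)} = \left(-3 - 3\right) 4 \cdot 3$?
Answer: $- \frac{8765}{81} \approx -108.21$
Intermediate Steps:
$T{\left(k \right)} = -72$ ($T{\left(k \right)} = \left(-6\right) 4 \cdot 3 = \left(-24\right) 3 = -72$)
$\frac{8765}{O{\left(T{\left(F{\left(2,6 \right)} \right)},-45 \right)}} = \frac{8765}{-81} = 8765 \left(- \frac{1}{81}\right) = - \frac{8765}{81}$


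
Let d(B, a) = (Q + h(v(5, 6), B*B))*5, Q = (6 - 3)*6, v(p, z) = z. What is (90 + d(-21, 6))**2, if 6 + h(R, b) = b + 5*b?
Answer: 179024400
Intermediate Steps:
h(R, b) = -6 + 6*b (h(R, b) = -6 + (b + 5*b) = -6 + 6*b)
Q = 18 (Q = 3*6 = 18)
d(B, a) = 60 + 30*B**2 (d(B, a) = (18 + (-6 + 6*(B*B)))*5 = (18 + (-6 + 6*B**2))*5 = (12 + 6*B**2)*5 = 60 + 30*B**2)
(90 + d(-21, 6))**2 = (90 + (60 + 30*(-21)**2))**2 = (90 + (60 + 30*441))**2 = (90 + (60 + 13230))**2 = (90 + 13290)**2 = 13380**2 = 179024400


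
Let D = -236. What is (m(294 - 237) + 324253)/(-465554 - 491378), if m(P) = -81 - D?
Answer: -81102/239233 ≈ -0.33901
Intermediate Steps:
m(P) = 155 (m(P) = -81 - 1*(-236) = -81 + 236 = 155)
(m(294 - 237) + 324253)/(-465554 - 491378) = (155 + 324253)/(-465554 - 491378) = 324408/(-956932) = 324408*(-1/956932) = -81102/239233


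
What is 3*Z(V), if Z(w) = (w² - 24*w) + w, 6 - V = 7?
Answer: 72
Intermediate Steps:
V = -1 (V = 6 - 1*7 = 6 - 7 = -1)
Z(w) = w² - 23*w
3*Z(V) = 3*(-(-23 - 1)) = 3*(-1*(-24)) = 3*24 = 72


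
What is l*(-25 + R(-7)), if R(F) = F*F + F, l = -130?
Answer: -2210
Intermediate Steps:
R(F) = F + F² (R(F) = F² + F = F + F²)
l*(-25 + R(-7)) = -130*(-25 - 7*(1 - 7)) = -130*(-25 - 7*(-6)) = -130*(-25 + 42) = -130*17 = -2210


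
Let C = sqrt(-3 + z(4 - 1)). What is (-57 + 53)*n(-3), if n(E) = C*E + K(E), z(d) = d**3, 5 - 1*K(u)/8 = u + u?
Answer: -352 + 24*sqrt(6) ≈ -293.21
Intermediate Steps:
K(u) = 40 - 16*u (K(u) = 40 - 8*(u + u) = 40 - 16*u)
C = 2*sqrt(6) (C = sqrt(-3 + (4 - 1)**3) = sqrt(-3 + 3**3) = sqrt(-3 + 27) = sqrt(24) = 2*sqrt(6) ≈ 4.8990)
n(E) = 40 - 16*E + 2*E*sqrt(6) (n(E) = (2*sqrt(6))*E + (40 - 16*E) = 2*E*sqrt(6) + (40 - 16*E) = 40 - 16*E + 2*E*sqrt(6))
(-57 + 53)*n(-3) = (-57 + 53)*(40 - 16*(-3) + 2*(-3)*sqrt(6)) = -4*(40 + 48 - 6*sqrt(6)) = -4*(88 - 6*sqrt(6)) = -352 + 24*sqrt(6)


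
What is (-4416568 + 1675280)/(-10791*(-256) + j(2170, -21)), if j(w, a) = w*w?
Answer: -685322/1867849 ≈ -0.36690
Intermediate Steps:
j(w, a) = w²
(-4416568 + 1675280)/(-10791*(-256) + j(2170, -21)) = (-4416568 + 1675280)/(-10791*(-256) + 2170²) = -2741288/(2762496 + 4708900) = -2741288/7471396 = -2741288*1/7471396 = -685322/1867849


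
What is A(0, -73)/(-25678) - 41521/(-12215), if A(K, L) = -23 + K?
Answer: 1066457183/313656770 ≈ 3.4001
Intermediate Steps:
A(0, -73)/(-25678) - 41521/(-12215) = (-23 + 0)/(-25678) - 41521/(-12215) = -23*(-1/25678) - 41521*(-1/12215) = 23/25678 + 41521/12215 = 1066457183/313656770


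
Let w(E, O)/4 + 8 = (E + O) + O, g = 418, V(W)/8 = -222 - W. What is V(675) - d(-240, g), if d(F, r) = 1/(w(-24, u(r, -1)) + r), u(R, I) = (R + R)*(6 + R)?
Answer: -20351150353/2836002 ≈ -7176.0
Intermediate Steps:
V(W) = -1776 - 8*W (V(W) = 8*(-222 - W) = -1776 - 8*W)
u(R, I) = 2*R*(6 + R) (u(R, I) = (2*R)*(6 + R) = 2*R*(6 + R))
w(E, O) = -32 + 4*E + 8*O (w(E, O) = -32 + 4*((E + O) + O) = -32 + 4*(E + 2*O) = -32 + (4*E + 8*O) = -32 + 4*E + 8*O)
d(F, r) = 1/(-128 + r + 16*r*(6 + r)) (d(F, r) = 1/((-32 + 4*(-24) + 8*(2*r*(6 + r))) + r) = 1/((-32 - 96 + 16*r*(6 + r)) + r) = 1/((-128 + 16*r*(6 + r)) + r) = 1/(-128 + r + 16*r*(6 + r)))
V(675) - d(-240, g) = (-1776 - 8*675) - 1/(-128 + 418 + 16*418*(6 + 418)) = (-1776 - 5400) - 1/(-128 + 418 + 16*418*424) = -7176 - 1/(-128 + 418 + 2835712) = -7176 - 1/2836002 = -20351150353/2836002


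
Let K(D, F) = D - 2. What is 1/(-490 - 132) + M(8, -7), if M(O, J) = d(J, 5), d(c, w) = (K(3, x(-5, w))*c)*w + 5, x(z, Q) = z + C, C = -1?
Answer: -18661/622 ≈ -30.002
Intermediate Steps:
x(z, Q) = -1 + z (x(z, Q) = z - 1 = -1 + z)
K(D, F) = -2 + D
d(c, w) = 5 + c*w (d(c, w) = ((-2 + 3)*c)*w + 5 = (1*c)*w + 5 = c*w + 5 = 5 + c*w)
M(O, J) = 5 + 5*J (M(O, J) = 5 + J*5 = 5 + 5*J)
1/(-490 - 132) + M(8, -7) = 1/(-490 - 132) + (5 + 5*(-7)) = 1/(-622) + (5 - 35) = -1/622 - 30 = -18661/622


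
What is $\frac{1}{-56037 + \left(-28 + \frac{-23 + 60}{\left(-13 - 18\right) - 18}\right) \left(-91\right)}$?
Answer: $- \frac{7}{373942} \approx -1.8719 \cdot 10^{-5}$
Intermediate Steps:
$\frac{1}{-56037 + \left(-28 + \frac{-23 + 60}{\left(-13 - 18\right) - 18}\right) \left(-91\right)} = \frac{1}{-56037 + \left(-28 + \frac{37}{-31 - 18}\right) \left(-91\right)} = \frac{1}{-56037 + \left(-28 + \frac{37}{-49}\right) \left(-91\right)} = \frac{1}{-56037 + \left(-28 + 37 \left(- \frac{1}{49}\right)\right) \left(-91\right)} = \frac{1}{-56037 + \left(-28 - \frac{37}{49}\right) \left(-91\right)} = \frac{1}{-56037 - - \frac{18317}{7}} = \frac{1}{-56037 + \frac{18317}{7}} = \frac{1}{- \frac{373942}{7}} = - \frac{7}{373942}$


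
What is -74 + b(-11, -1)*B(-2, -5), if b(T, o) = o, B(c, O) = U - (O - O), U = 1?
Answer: -75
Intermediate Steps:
B(c, O) = 1 (B(c, O) = 1 - (O - O) = 1 - 1*0 = 1 + 0 = 1)
-74 + b(-11, -1)*B(-2, -5) = -74 - 1*1 = -74 - 1 = -75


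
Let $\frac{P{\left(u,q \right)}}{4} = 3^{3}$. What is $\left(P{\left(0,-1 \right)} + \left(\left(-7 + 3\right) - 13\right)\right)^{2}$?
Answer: $8281$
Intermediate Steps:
$P{\left(u,q \right)} = 108$ ($P{\left(u,q \right)} = 4 \cdot 3^{3} = 4 \cdot 27 = 108$)
$\left(P{\left(0,-1 \right)} + \left(\left(-7 + 3\right) - 13\right)\right)^{2} = \left(108 + \left(\left(-7 + 3\right) - 13\right)\right)^{2} = \left(108 - 17\right)^{2} = 91^{2} = 8281$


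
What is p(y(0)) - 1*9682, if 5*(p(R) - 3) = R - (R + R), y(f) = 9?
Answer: -48404/5 ≈ -9680.8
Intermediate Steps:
p(R) = 3 - R/5 (p(R) = 3 + (R - (R + R))/5 = 3 + (R - 2*R)/5 = 3 + (-R)/5 = 3 - R/5)
p(y(0)) - 1*9682 = (3 - ⅕*9) - 1*9682 = (3 - 9/5) - 9682 = 6/5 - 9682 = -48404/5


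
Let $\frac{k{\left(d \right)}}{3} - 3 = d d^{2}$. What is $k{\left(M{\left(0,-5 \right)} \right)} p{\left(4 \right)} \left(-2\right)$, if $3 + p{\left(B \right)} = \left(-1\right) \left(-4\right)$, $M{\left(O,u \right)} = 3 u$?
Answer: $20232$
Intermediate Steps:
$p{\left(B \right)} = 1$ ($p{\left(B \right)} = -3 - -4 = -3 + 4 = 1$)
$k{\left(d \right)} = 9 + 3 d^{3}$ ($k{\left(d \right)} = 9 + 3 d d^{2} = 9 + 3 d^{3}$)
$k{\left(M{\left(0,-5 \right)} \right)} p{\left(4 \right)} \left(-2\right) = \left(9 + 3 \left(3 \left(-5\right)\right)^{3}\right) 1 \left(-2\right) = \left(9 + 3 \left(-15\right)^{3}\right) 1 \left(-2\right) = \left(9 + 3 \left(-3375\right)\right) 1 \left(-2\right) = \left(9 - 10125\right) 1 \left(-2\right) = \left(-10116\right) 1 \left(-2\right) = \left(-10116\right) \left(-2\right) = 20232$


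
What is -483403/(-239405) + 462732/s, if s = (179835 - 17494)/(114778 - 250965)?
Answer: -15086765656717597/38865247105 ≈ -3.8818e+5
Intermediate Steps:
s = -162341/136187 (s = 162341/(-136187) = 162341*(-1/136187) = -162341/136187 ≈ -1.1920)
-483403/(-239405) + 462732/s = -483403/(-239405) + 462732/(-162341/136187) = -483403*(-1/239405) + 462732*(-136187/162341) = 483403/239405 - 63018082884/162341 = -15086765656717597/38865247105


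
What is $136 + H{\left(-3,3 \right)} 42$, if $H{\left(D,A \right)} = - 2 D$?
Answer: $388$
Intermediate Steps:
$136 + H{\left(-3,3 \right)} 42 = 136 + \left(-2\right) \left(-3\right) 42 = 136 + 6 \cdot 42 = 136 + 252 = 388$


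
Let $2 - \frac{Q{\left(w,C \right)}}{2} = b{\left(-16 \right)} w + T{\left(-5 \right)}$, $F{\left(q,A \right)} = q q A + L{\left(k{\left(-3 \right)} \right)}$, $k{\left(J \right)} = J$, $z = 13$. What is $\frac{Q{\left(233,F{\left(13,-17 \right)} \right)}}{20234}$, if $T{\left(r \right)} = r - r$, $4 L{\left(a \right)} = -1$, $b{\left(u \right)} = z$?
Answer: $- \frac{3027}{10117} \approx -0.2992$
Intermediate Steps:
$b{\left(u \right)} = 13$
$L{\left(a \right)} = - \frac{1}{4}$ ($L{\left(a \right)} = \frac{1}{4} \left(-1\right) = - \frac{1}{4}$)
$T{\left(r \right)} = 0$
$F{\left(q,A \right)} = - \frac{1}{4} + A q^{2}$ ($F{\left(q,A \right)} = q q A - \frac{1}{4} = q^{2} A - \frac{1}{4} = A q^{2} - \frac{1}{4} = - \frac{1}{4} + A q^{2}$)
$Q{\left(w,C \right)} = 4 - 26 w$ ($Q{\left(w,C \right)} = 4 - 2 \left(13 w + 0\right) = 4 - 2 \cdot 13 w = 4 - 26 w$)
$\frac{Q{\left(233,F{\left(13,-17 \right)} \right)}}{20234} = \frac{4 - 6058}{20234} = \left(4 - 6058\right) \frac{1}{20234} = \left(-6054\right) \frac{1}{20234} = - \frac{3027}{10117}$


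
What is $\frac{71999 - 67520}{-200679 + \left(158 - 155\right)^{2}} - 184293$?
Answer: $- \frac{12327360263}{66890} \approx -1.8429 \cdot 10^{5}$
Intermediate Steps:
$\frac{71999 - 67520}{-200679 + \left(158 - 155\right)^{2}} - 184293 = \frac{4479}{-200679 + 3^{2}} - 184293 = \frac{4479}{-200679 + 9} - 184293 = \frac{4479}{-200670} - 184293 = 4479 \left(- \frac{1}{200670}\right) - 184293 = - \frac{1493}{66890} - 184293 = - \frac{12327360263}{66890}$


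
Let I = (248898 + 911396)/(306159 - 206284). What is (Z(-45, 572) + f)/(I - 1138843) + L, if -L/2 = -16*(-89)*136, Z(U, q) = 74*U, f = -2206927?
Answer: -44054769763939693/113740784331 ≈ -3.8733e+5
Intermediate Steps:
I = 1160294/99875 ≈ 11.617
L = -387328 (L = -2*(-16*(-89))*136 = -2848*136 = -2*193664 = -387328)
(Z(-45, 572) + f)/(I - 1138843) + L = (74*(-45) - 2206927)/(1160294/99875 - 1138843) - 387328 = (-3330 - 2206927)/(-113740784331/99875) - 387328 = -2210257*(-99875/113740784331) - 387328 = 220749417875/113740784331 - 387328 = -44054769763939693/113740784331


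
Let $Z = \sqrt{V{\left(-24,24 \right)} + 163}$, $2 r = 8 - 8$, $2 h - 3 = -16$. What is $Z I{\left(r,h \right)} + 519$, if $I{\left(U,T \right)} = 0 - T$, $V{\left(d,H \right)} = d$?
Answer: $519 + \frac{13 \sqrt{139}}{2} \approx 595.63$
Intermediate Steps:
$h = - \frac{13}{2}$ ($h = \frac{3}{2} + \frac{1}{2} \left(-16\right) = \frac{3}{2} - 8 = - \frac{13}{2} \approx -6.5$)
$r = 0$ ($r = \frac{8 - 8}{2} = \frac{1}{2} \cdot 0 = 0$)
$I{\left(U,T \right)} = - T$
$Z = \sqrt{139}$ ($Z = \sqrt{-24 + 163} = \sqrt{139} \approx 11.79$)
$Z I{\left(r,h \right)} + 519 = \sqrt{139} \left(\left(-1\right) \left(- \frac{13}{2}\right)\right) + 519 = \sqrt{139} \cdot \frac{13}{2} + 519 = \frac{13 \sqrt{139}}{2} + 519 = 519 + \frac{13 \sqrt{139}}{2}$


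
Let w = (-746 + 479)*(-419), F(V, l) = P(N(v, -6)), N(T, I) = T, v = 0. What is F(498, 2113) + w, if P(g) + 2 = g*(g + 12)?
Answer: 111871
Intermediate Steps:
P(g) = -2 + g*(12 + g) (P(g) = -2 + g*(g + 12) = -2 + g*(12 + g))
F(V, l) = -2 (F(V, l) = -2 + 0**2 + 12*0 = -2 + 0 + 0 = -2)
w = 111873 (w = -267*(-419) = 111873)
F(498, 2113) + w = -2 + 111873 = 111871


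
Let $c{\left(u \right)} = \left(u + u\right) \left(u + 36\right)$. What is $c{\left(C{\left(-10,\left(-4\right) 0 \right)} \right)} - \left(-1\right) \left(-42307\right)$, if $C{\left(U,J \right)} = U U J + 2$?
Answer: $-42155$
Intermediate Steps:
$C{\left(U,J \right)} = 2 + J U^{2}$ ($C{\left(U,J \right)} = U^{2} J + 2 = J U^{2} + 2 = 2 + J U^{2}$)
$c{\left(u \right)} = 2 u \left(36 + u\right)$
$c{\left(C{\left(-10,\left(-4\right) 0 \right)} \right)} - \left(-1\right) \left(-42307\right) = 2 \left(2 + \left(-4\right) 0 \left(-10\right)^{2}\right) \left(36 + \left(2 + \left(-4\right) 0 \left(-10\right)^{2}\right)\right) - \left(-1\right) \left(-42307\right) = 2 \left(2 + 0 \cdot 100\right) \left(36 + \left(2 + 0 \cdot 100\right)\right) - 42307 = 2 \left(2 + 0\right) \left(36 + \left(2 + 0\right)\right) - 42307 = 2 \cdot 2 \left(36 + 2\right) - 42307 = 2 \cdot 2 \cdot 38 - 42307 = 152 - 42307 = -42155$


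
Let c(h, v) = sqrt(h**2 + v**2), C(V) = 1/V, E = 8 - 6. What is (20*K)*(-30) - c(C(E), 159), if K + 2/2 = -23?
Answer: 14400 - 5*sqrt(4045)/2 ≈ 14241.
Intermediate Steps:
K = -24 (K = -1 - 23 = -24)
E = 2
(20*K)*(-30) - c(C(E), 159) = (20*(-24))*(-30) - sqrt((1/2)**2 + 159**2) = -480*(-30) - sqrt((1/2)**2 + 25281) = 14400 - sqrt(1/4 + 25281) = 14400 - sqrt(101125/4) = 14400 - 5*sqrt(4045)/2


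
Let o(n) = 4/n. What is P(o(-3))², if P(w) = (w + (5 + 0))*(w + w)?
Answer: 7744/81 ≈ 95.605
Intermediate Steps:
P(w) = 2*w*(5 + w) (P(w) = (w + 5)*(2*w) = (5 + w)*(2*w) = 2*w*(5 + w))
P(o(-3))² = (2*(4/(-3))*(5 + 4/(-3)))² = (2*(4*(-⅓))*(5 + 4*(-⅓)))² = (2*(-4/3)*(5 - 4/3))² = (2*(-4/3)*(11/3))² = (-88/9)² = 7744/81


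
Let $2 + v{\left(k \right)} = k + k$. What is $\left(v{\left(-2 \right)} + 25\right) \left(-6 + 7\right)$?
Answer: $19$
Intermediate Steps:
$v{\left(k \right)} = -2 + 2 k$ ($v{\left(k \right)} = -2 + \left(k + k\right) = -2 + 2 k$)
$\left(v{\left(-2 \right)} + 25\right) \left(-6 + 7\right) = \left(\left(-2 + 2 \left(-2\right)\right) + 25\right) \left(-6 + 7\right) = \left(\left(-2 - 4\right) + 25\right) 1 = \left(-6 + 25\right) 1 = 19 \cdot 1 = 19$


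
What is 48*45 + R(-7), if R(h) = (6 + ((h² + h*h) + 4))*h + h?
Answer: 1397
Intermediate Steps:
R(h) = h + h*(10 + 2*h²) (R(h) = (6 + ((h² + h²) + 4))*h + h = (6 + (2*h² + 4))*h + h = (6 + (4 + 2*h²))*h + h = (10 + 2*h²)*h + h = h*(10 + 2*h²) + h = h + h*(10 + 2*h²))
48*45 + R(-7) = 48*45 - 7*(11 + 2*(-7)²) = 2160 - 7*(11 + 2*49) = 2160 - 7*(11 + 98) = 2160 - 7*109 = 2160 - 763 = 1397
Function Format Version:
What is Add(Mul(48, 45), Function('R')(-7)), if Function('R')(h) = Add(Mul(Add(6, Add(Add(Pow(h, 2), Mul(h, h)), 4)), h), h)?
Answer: 1397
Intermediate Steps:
Function('R')(h) = Add(h, Mul(h, Add(10, Mul(2, Pow(h, 2))))) (Function('R')(h) = Add(Mul(Add(6, Add(Add(Pow(h, 2), Pow(h, 2)), 4)), h), h) = Add(Mul(Add(6, Add(Mul(2, Pow(h, 2)), 4)), h), h) = Add(Mul(Add(6, Add(4, Mul(2, Pow(h, 2)))), h), h) = Add(Mul(Add(10, Mul(2, Pow(h, 2))), h), h) = Add(Mul(h, Add(10, Mul(2, Pow(h, 2)))), h) = Add(h, Mul(h, Add(10, Mul(2, Pow(h, 2))))))
Add(Mul(48, 45), Function('R')(-7)) = Add(Mul(48, 45), Mul(-7, Add(11, Mul(2, Pow(-7, 2))))) = Add(2160, Mul(-7, Add(11, Mul(2, 49)))) = Add(2160, Mul(-7, Add(11, 98))) = Add(2160, Mul(-7, 109)) = Add(2160, -763) = 1397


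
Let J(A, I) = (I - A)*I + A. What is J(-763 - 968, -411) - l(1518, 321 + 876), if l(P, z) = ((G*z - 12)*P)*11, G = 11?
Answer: -220206441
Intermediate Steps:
J(A, I) = A + I*(I - A) (J(A, I) = I*(I - A) + A = A + I*(I - A))
l(P, z) = 11*P*(-12 + 11*z) (l(P, z) = ((11*z - 12)*P)*11 = ((-12 + 11*z)*P)*11 = (P*(-12 + 11*z))*11 = 11*P*(-12 + 11*z))
J(-763 - 968, -411) - l(1518, 321 + 876) = ((-763 - 968) + (-411)² - 1*(-763 - 968)*(-411)) - 11*1518*(-12 + 11*(321 + 876)) = (-1731 + 168921 - 1*(-1731)*(-411)) - 11*1518*(-12 + 11*1197) = (-1731 + 168921 - 711441) - 11*1518*(-12 + 13167) = -544251 - 11*1518*13155 = -544251 - 1*219662190 = -544251 - 219662190 = -220206441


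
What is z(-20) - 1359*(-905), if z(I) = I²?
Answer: 1230295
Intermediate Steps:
z(-20) - 1359*(-905) = (-20)² - 1359*(-905) = 400 + 1229895 = 1230295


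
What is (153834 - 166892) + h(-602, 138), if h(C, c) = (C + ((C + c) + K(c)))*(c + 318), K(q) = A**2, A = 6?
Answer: -482738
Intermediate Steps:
K(q) = 36 (K(q) = 6**2 = 36)
h(C, c) = (318 + c)*(36 + c + 2*C) (h(C, c) = (C + ((C + c) + 36))*(c + 318) = (C + (36 + C + c))*(318 + c) = (36 + c + 2*C)*(318 + c) = (318 + c)*(36 + c + 2*C))
(153834 - 166892) + h(-602, 138) = (153834 - 166892) + (11448 + 138**2 + 354*138 + 636*(-602) + 2*(-602)*138) = -13058 + (11448 + 19044 + 48852 - 382872 - 166152) = -13058 - 469680 = -482738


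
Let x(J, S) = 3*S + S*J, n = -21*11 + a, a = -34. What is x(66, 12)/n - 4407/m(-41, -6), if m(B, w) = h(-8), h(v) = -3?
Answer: 388457/265 ≈ 1465.9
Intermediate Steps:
m(B, w) = -3
n = -265 (n = -21*11 - 34 = -231 - 34 = -265)
x(J, S) = 3*S + J*S
x(66, 12)/n - 4407/m(-41, -6) = (12*(3 + 66))/(-265) - 4407/(-3) = (12*69)*(-1/265) - 4407*(-⅓) = 828*(-1/265) + 1469 = -828/265 + 1469 = 388457/265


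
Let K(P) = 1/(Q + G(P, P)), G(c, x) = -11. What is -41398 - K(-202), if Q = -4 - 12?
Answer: -1117745/27 ≈ -41398.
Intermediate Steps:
Q = -16
K(P) = -1/27 (K(P) = 1/(-16 - 11) = 1/(-27) = -1/27)
-41398 - K(-202) = -41398 - 1*(-1/27) = -41398 + 1/27 = -1117745/27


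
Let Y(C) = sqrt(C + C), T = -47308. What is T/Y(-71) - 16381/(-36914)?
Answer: 16381/36914 + 23654*I*sqrt(142)/71 ≈ 0.44376 + 3970.0*I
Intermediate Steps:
Y(C) = sqrt(2)*sqrt(C) (Y(C) = sqrt(2*C) = sqrt(2)*sqrt(C))
T/Y(-71) - 16381/(-36914) = -47308*(-I*sqrt(142)/142) - 16381/(-36914) = -47308*(-I*sqrt(142)/142) - 16381*(-1/36914) = -47308*(-I*sqrt(142)/142) + 16381/36914 = -(-23654)*I*sqrt(142)/71 + 16381/36914 = 23654*I*sqrt(142)/71 + 16381/36914 = 16381/36914 + 23654*I*sqrt(142)/71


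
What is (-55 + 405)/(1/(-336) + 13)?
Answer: 117600/4367 ≈ 26.929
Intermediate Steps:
(-55 + 405)/(1/(-336) + 13) = 350/(-1/336 + 13) = 350/(4367/336) = 350*(336/4367) = 117600/4367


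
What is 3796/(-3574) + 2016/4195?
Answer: -4359518/7496465 ≈ -0.58154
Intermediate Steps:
3796/(-3574) + 2016/4195 = 3796*(-1/3574) + 2016*(1/4195) = -1898/1787 + 2016/4195 = -4359518/7496465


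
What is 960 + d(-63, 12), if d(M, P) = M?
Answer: 897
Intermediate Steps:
960 + d(-63, 12) = 960 - 63 = 897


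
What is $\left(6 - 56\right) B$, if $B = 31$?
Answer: $-1550$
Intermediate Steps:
$\left(6 - 56\right) B = \left(6 - 56\right) 31 = \left(-50\right) 31 = -1550$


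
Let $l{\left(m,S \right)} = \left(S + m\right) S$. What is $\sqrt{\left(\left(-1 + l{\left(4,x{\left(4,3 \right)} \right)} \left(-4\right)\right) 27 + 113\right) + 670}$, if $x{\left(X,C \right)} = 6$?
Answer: $6 i \sqrt{159} \approx 75.657 i$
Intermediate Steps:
$l{\left(m,S \right)} = S \left(S + m\right)$
$\sqrt{\left(\left(-1 + l{\left(4,x{\left(4,3 \right)} \right)} \left(-4\right)\right) 27 + 113\right) + 670} = \sqrt{\left(\left(-1 + 6 \left(6 + 4\right) \left(-4\right)\right) 27 + 113\right) + 670} = \sqrt{\left(\left(-1 + 6 \cdot 10 \left(-4\right)\right) 27 + 113\right) + 670} = \sqrt{\left(\left(-1 + 60 \left(-4\right)\right) 27 + 113\right) + 670} = \sqrt{\left(\left(-1 - 240\right) 27 + 113\right) + 670} = \sqrt{\left(\left(-241\right) 27 + 113\right) + 670} = \sqrt{\left(-6507 + 113\right) + 670} = \sqrt{-6394 + 670} = \sqrt{-5724} = 6 i \sqrt{159}$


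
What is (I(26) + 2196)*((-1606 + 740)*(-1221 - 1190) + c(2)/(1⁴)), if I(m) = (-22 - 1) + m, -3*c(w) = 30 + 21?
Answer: 4591311891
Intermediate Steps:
c(w) = -17 (c(w) = -(30 + 21)/3 = -⅓*51 = -17)
I(m) = -23 + m
(I(26) + 2196)*((-1606 + 740)*(-1221 - 1190) + c(2)/(1⁴)) = ((-23 + 26) + 2196)*((-1606 + 740)*(-1221 - 1190) - 17/(1⁴)) = (3 + 2196)*(-866*(-2411) - 17/1) = 2199*(2087926 - 17*1) = 2199*(2087926 - 17) = 2199*2087909 = 4591311891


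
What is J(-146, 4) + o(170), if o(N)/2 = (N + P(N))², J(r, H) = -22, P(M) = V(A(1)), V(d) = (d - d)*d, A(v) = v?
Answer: 57778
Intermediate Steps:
V(d) = 0 (V(d) = 0*d = 0)
P(M) = 0
o(N) = 2*N² (o(N) = 2*(N + 0)² = 2*N²)
J(-146, 4) + o(170) = -22 + 2*170² = -22 + 2*28900 = -22 + 57800 = 57778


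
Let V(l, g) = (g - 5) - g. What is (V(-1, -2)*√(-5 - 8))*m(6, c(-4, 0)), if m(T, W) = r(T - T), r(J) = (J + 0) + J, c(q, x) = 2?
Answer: 0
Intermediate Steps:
r(J) = 2*J (r(J) = J + J = 2*J)
m(T, W) = 0 (m(T, W) = 2*(T - T) = 2*0 = 0)
V(l, g) = -5 (V(l, g) = (-5 + g) - g = -5)
(V(-1, -2)*√(-5 - 8))*m(6, c(-4, 0)) = -5*√(-5 - 8)*0 = -5*I*√13*0 = 0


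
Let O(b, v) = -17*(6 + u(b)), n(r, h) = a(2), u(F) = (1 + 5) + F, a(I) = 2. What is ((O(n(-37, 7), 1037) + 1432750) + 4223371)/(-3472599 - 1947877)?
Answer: -5655883/5420476 ≈ -1.0434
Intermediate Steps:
u(F) = 6 + F
n(r, h) = 2
O(b, v) = -204 - 17*b (O(b, v) = -17*(6 + (6 + b)) = -17*(12 + b) = -204 - 17*b)
((O(n(-37, 7), 1037) + 1432750) + 4223371)/(-3472599 - 1947877) = (((-204 - 17*2) + 1432750) + 4223371)/(-3472599 - 1947877) = (((-204 - 34) + 1432750) + 4223371)/(-5420476) = ((-238 + 1432750) + 4223371)*(-1/5420476) = (1432512 + 4223371)*(-1/5420476) = 5655883*(-1/5420476) = -5655883/5420476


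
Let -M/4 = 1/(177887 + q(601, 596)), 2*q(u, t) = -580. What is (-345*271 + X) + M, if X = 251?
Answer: -16559854672/177597 ≈ -93244.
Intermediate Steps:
q(u, t) = -290 (q(u, t) = (½)*(-580) = -290)
M = -4/177597 (M = -4/(177887 - 290) = -4/177597 ≈ -2.2523e-5)
(-345*271 + X) + M = (-345*271 + 251) - 4/177597 = (-93495 + 251) - 4/177597 = -93244 - 4/177597 = -16559854672/177597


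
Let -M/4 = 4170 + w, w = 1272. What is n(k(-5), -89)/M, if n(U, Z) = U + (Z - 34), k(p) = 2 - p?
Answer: 29/5442 ≈ 0.0053289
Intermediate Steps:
n(U, Z) = -34 + U + Z (n(U, Z) = U + (-34 + Z) = -34 + U + Z)
M = -21768 (M = -4*(4170 + 1272) = -4*5442 = -21768)
n(k(-5), -89)/M = (-34 + (2 - 1*(-5)) - 89)/(-21768) = (-34 + (2 + 5) - 89)*(-1/21768) = (-34 + 7 - 89)*(-1/21768) = -116*(-1/21768) = 29/5442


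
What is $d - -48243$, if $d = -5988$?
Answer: $42255$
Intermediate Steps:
$d - -48243 = -5988 - -48243 = -5988 + 48243 = 42255$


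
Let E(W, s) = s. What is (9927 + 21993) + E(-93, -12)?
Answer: 31908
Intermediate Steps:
(9927 + 21993) + E(-93, -12) = (9927 + 21993) - 12 = 31920 - 12 = 31908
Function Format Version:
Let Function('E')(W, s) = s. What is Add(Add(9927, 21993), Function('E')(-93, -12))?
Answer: 31908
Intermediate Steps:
Add(Add(9927, 21993), Function('E')(-93, -12)) = Add(Add(9927, 21993), -12) = Add(31920, -12) = 31908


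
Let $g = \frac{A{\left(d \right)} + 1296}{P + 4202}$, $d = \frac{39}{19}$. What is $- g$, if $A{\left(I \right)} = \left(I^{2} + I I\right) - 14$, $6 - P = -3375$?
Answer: $- \frac{465844}{2737463} \approx -0.17017$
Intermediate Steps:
$P = 3381$ ($P = 6 - -3375 = 6 + 3375 = 3381$)
$d = \frac{39}{19}$ ($d = 39 \cdot \frac{1}{19} = \frac{39}{19} \approx 2.0526$)
$A{\left(I \right)} = -14 + 2 I^{2}$ ($A{\left(I \right)} = \left(I^{2} + I^{2}\right) - 14 = 2 I^{2} - 14 = -14 + 2 I^{2}$)
$g = \frac{465844}{2737463}$ ($g = \frac{\left(-14 + 2 \left(\frac{39}{19}\right)^{2}\right) + 1296}{3381 + 4202} = \frac{\left(-14 + 2 \cdot \frac{1521}{361}\right) + 1296}{7583} = \left(\left(-14 + \frac{3042}{361}\right) + 1296\right) \frac{1}{7583} = \left(- \frac{2012}{361} + 1296\right) \frac{1}{7583} = \frac{465844}{361} \cdot \frac{1}{7583} = \frac{465844}{2737463} \approx 0.17017$)
$- g = \left(-1\right) \frac{465844}{2737463} = - \frac{465844}{2737463}$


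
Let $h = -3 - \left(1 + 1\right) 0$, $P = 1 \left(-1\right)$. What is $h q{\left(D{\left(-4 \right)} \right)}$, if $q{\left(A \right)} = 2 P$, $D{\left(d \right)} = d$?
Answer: $6$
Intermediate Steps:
$P = -1$
$q{\left(A \right)} = -2$ ($q{\left(A \right)} = 2 \left(-1\right) = -2$)
$h = -3$ ($h = -3 - 2 \cdot 0 = -3 - 0 = -3 + 0 = -3$)
$h q{\left(D{\left(-4 \right)} \right)} = \left(-3\right) \left(-2\right) = 6$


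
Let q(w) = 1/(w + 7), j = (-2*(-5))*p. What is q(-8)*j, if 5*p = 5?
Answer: -10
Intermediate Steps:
p = 1 (p = (1/5)*5 = 1)
j = 10 (j = -2*(-5)*1 = 10*1 = 10)
q(w) = 1/(7 + w)
q(-8)*j = 10/(7 - 8) = 10/(-1) = -1*10 = -10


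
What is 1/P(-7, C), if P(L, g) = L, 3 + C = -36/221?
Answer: -⅐ ≈ -0.14286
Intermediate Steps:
C = -699/221 (C = -3 - 36/221 = -699/221 ≈ -3.1629)
1/P(-7, C) = 1/(-7) = -⅐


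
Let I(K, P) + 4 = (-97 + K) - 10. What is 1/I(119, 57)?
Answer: ⅛ ≈ 0.12500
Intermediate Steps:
I(K, P) = -111 + K (I(K, P) = -4 + ((-97 + K) - 10) = -4 + (-107 + K) = -111 + K)
1/I(119, 57) = 1/(-111 + 119) = 1/8 = ⅛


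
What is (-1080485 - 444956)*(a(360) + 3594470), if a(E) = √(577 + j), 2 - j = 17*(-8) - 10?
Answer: -5483151911270 - 7627205*√29 ≈ -5.4832e+12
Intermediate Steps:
j = 148 (j = 2 - (17*(-8) - 10) = 2 - (-136 - 10) = 2 - 1*(-146) = 2 + 146 = 148)
a(E) = 5*√29 (a(E) = √(577 + 148) = √725 = 5*√29)
(-1080485 - 444956)*(a(360) + 3594470) = (-1080485 - 444956)*(5*√29 + 3594470) = -1525441*(3594470 + 5*√29) = -5483151911270 - 7627205*√29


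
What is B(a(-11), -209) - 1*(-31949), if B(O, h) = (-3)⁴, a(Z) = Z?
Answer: 32030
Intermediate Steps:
B(O, h) = 81
B(a(-11), -209) - 1*(-31949) = 81 - 1*(-31949) = 81 + 31949 = 32030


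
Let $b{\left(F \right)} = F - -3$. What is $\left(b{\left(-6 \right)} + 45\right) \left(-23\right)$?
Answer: $-966$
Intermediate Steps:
$b{\left(F \right)} = 3 + F$ ($b{\left(F \right)} = F + 3 = 3 + F$)
$\left(b{\left(-6 \right)} + 45\right) \left(-23\right) = \left(\left(3 - 6\right) + 45\right) \left(-23\right) = \left(-3 + 45\right) \left(-23\right) = 42 \left(-23\right) = -966$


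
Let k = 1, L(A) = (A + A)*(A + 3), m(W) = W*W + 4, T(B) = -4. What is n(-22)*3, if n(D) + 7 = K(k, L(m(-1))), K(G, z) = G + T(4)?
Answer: -30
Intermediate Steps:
m(W) = 4 + W² (m(W) = W² + 4 = 4 + W²)
L(A) = 2*A*(3 + A) (L(A) = (2*A)*(3 + A) = 2*A*(3 + A))
K(G, z) = -4 + G (K(G, z) = G - 4 = -4 + G)
n(D) = -10 (n(D) = -7 + (-4 + 1) = -7 - 3 = -10)
n(-22)*3 = -10*3 = -30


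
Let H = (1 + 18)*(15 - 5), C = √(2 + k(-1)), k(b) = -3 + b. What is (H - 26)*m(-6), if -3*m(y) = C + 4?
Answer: -656/3 - 164*I*√2/3 ≈ -218.67 - 77.31*I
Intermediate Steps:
C = I*√2 (C = √(2 + (-3 - 1)) = √(2 - 4) = √(-2) = I*√2 ≈ 1.4142*I)
H = 190 (H = 19*10 = 190)
m(y) = -4/3 - I*√2/3 (m(y) = -(I*√2 + 4)/3 = -(4 + I*√2)/3 = -4/3 - I*√2/3)
(H - 26)*m(-6) = (190 - 26)*(-4/3 - I*√2/3) = 164*(-4/3 - I*√2/3) = -656/3 - 164*I*√2/3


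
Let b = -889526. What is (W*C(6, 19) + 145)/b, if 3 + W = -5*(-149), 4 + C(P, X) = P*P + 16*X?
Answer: -249457/889526 ≈ -0.28044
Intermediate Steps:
C(P, X) = -4 + P**2 + 16*X (C(P, X) = -4 + (P*P + 16*X) = -4 + (P**2 + 16*X) = -4 + P**2 + 16*X)
W = 742 (W = -3 - 5*(-149) = -3 + 745 = 742)
(W*C(6, 19) + 145)/b = (742*(-4 + 6**2 + 16*19) + 145)/(-889526) = (742*(-4 + 36 + 304) + 145)*(-1/889526) = (742*336 + 145)*(-1/889526) = (249312 + 145)*(-1/889526) = 249457*(-1/889526) = -249457/889526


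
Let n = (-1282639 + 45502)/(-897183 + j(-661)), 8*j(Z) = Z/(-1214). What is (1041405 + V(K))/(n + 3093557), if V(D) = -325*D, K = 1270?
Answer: 5477748022395925/26955537285563239 ≈ 0.20321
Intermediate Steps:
j(Z) = -Z/9712 (j(Z) = (Z/(-1214))/8 = (Z*(-1/1214))/8 = (-Z/1214)/8 = -Z/9712)
n = 12015074544/8713440635 (n = (-1282639 + 45502)/(-897183 - 1/9712*(-661)) = -1237137/(-897183 + 661/9712) = -1237137/(-8713440635/9712) = -1237137*(-9712/8713440635) = 12015074544/8713440635 ≈ 1.3789)
(1041405 + V(K))/(n + 3093557) = (1041405 - 325*1270)/(12015074544/8713440635 + 3093557) = (1041405 - 412750)/(26955537285563239/8713440635) = 628655*(8713440635/26955537285563239) = 5477748022395925/26955537285563239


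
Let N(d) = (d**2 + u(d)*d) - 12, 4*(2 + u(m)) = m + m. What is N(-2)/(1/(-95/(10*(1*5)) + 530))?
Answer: -5281/5 ≈ -1056.2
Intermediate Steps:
u(m) = -2 + m/2 (u(m) = -2 + (m + m)/4 = -2 + (2*m)/4 = -2 + m/2)
N(d) = -12 + d**2 + d*(-2 + d/2) (N(d) = (d**2 + (-2 + d/2)*d) - 12 = (d**2 + d*(-2 + d/2)) - 12 = -12 + d**2 + d*(-2 + d/2))
N(-2)/(1/(-95/(10*(1*5)) + 530)) = (-12 - 2*(-2) + (3/2)*(-2)**2)/(1/(-95/(10*(1*5)) + 530)) = (-12 + 4 + (3/2)*4)/(1/(-95/(10*5) + 530)) = (-12 + 4 + 6)/(1/(-95/50 + 530)) = -2/(1/(-95*1/50 + 530)) = -2/(1/(-19/10 + 530)) = -2/(1/(5281/10)) = -2/10/5281 = -2*5281/10 = -5281/5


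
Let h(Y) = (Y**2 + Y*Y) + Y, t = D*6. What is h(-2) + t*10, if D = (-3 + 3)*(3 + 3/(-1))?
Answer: 6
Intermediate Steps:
D = 0 (D = 0*(3 + 3*(-1)) = 0*(3 - 3) = 0*0 = 0)
t = 0 (t = 0*6 = 0)
h(Y) = Y + 2*Y**2 (h(Y) = (Y**2 + Y**2) + Y = 2*Y**2 + Y = Y + 2*Y**2)
h(-2) + t*10 = -2*(1 + 2*(-2)) + 0*10 = -2*(1 - 4) + 0 = -2*(-3) + 0 = 6 + 0 = 6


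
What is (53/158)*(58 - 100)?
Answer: -1113/79 ≈ -14.089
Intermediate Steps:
(53/158)*(58 - 100) = (53*(1/158))*(-42) = (53/158)*(-42) = -1113/79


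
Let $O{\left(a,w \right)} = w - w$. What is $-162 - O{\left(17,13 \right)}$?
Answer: $-162$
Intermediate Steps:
$O{\left(a,w \right)} = 0$
$-162 - O{\left(17,13 \right)} = -162 - 0 = -162 + 0 = -162$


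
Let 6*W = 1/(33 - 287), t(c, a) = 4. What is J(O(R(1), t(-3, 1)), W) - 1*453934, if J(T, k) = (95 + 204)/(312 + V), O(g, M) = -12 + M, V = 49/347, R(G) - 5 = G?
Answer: -49166849589/108313 ≈ -4.5393e+5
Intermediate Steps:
R(G) = 5 + G
V = 49/347 (V = 49*(1/347) = 49/347 ≈ 0.14121)
W = -1/1524 (W = 1/(6*(33 - 287)) = (1/6)/(-254) = (1/6)*(-1/254) = -1/1524 ≈ -0.00065617)
J(T, k) = 103753/108313 (J(T, k) = (95 + 204)/(312 + 49/347) = 299/(108313/347) = 299*(347/108313) = 103753/108313)
J(O(R(1), t(-3, 1)), W) - 1*453934 = 103753/108313 - 1*453934 = 103753/108313 - 453934 = -49166849589/108313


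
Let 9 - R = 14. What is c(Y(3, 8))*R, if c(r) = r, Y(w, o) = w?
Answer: -15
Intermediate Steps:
R = -5 (R = 9 - 1*14 = 9 - 14 = -5)
c(Y(3, 8))*R = 3*(-5) = -15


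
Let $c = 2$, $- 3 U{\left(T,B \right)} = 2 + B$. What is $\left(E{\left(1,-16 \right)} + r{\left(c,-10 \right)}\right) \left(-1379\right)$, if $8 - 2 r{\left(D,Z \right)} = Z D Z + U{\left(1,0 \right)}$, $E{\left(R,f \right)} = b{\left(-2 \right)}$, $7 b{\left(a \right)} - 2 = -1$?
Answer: $\frac{395182}{3} \approx 1.3173 \cdot 10^{5}$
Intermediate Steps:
$U{\left(T,B \right)} = - \frac{2}{3} - \frac{B}{3}$ ($U{\left(T,B \right)} = - \frac{2 + B}{3} = - \frac{2}{3} - \frac{B}{3}$)
$b{\left(a \right)} = \frac{1}{7}$ ($b{\left(a \right)} = \frac{2}{7} + \frac{1}{7} \left(-1\right) = \frac{2}{7} - \frac{1}{7} = \frac{1}{7}$)
$E{\left(R,f \right)} = \frac{1}{7}$
$r{\left(D,Z \right)} = \frac{13}{3} - \frac{D Z^{2}}{2}$ ($r{\left(D,Z \right)} = 4 - \frac{Z D Z - \frac{2}{3}}{2} = 4 - \frac{D Z Z + \left(- \frac{2}{3} + 0\right)}{2} = 4 - \frac{D Z^{2} - \frac{2}{3}}{2} = 4 - \frac{- \frac{2}{3} + D Z^{2}}{2} = 4 - \left(- \frac{1}{3} + \frac{D Z^{2}}{2}\right) = \frac{13}{3} - \frac{D Z^{2}}{2}$)
$\left(E{\left(1,-16 \right)} + r{\left(c,-10 \right)}\right) \left(-1379\right) = \left(\frac{1}{7} + \left(\frac{13}{3} - 1 \left(-10\right)^{2}\right)\right) \left(-1379\right) = \left(\frac{1}{7} + \left(\frac{13}{3} - 1 \cdot 100\right)\right) \left(-1379\right) = \left(\frac{1}{7} + \left(\frac{13}{3} - 100\right)\right) \left(-1379\right) = \left(\frac{1}{7} - \frac{287}{3}\right) \left(-1379\right) = \left(- \frac{2006}{21}\right) \left(-1379\right) = \frac{395182}{3}$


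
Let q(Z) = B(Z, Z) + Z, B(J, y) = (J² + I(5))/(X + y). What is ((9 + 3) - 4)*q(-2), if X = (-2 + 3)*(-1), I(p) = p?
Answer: -40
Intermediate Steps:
X = -1 (X = 1*(-1) = -1)
B(J, y) = (5 + J²)/(-1 + y) (B(J, y) = (J² + 5)/(-1 + y) = (5 + J²)/(-1 + y))
q(Z) = Z + (5 + Z²)/(-1 + Z) (q(Z) = (5 + Z²)/(-1 + Z) + Z = Z + (5 + Z²)/(-1 + Z))
((9 + 3) - 4)*q(-2) = ((9 + 3) - 4)*((5 - 1*(-2) + 2*(-2)²)/(-1 - 2)) = (12 - 4)*((5 + 2 + 2*4)/(-3)) = 8*(-(5 + 2 + 8)/3) = 8*(-⅓*15) = 8*(-5) = -40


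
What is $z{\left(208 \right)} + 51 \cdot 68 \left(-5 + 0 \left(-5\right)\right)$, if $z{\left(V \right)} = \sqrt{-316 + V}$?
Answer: $-17340 + 6 i \sqrt{3} \approx -17340.0 + 10.392 i$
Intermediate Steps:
$z{\left(208 \right)} + 51 \cdot 68 \left(-5 + 0 \left(-5\right)\right) = \sqrt{-316 + 208} + 51 \cdot 68 \left(-5 + 0 \left(-5\right)\right) = \sqrt{-108} + 3468 \left(-5 + 0\right) = 6 i \sqrt{3} + 3468 \left(-5\right) = 6 i \sqrt{3} - 17340 = -17340 + 6 i \sqrt{3}$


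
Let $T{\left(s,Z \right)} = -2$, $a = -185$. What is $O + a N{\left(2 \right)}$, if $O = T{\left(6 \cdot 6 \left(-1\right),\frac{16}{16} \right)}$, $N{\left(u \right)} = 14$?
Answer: $-2592$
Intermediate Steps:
$O = -2$
$O + a N{\left(2 \right)} = -2 - 2590 = -2592$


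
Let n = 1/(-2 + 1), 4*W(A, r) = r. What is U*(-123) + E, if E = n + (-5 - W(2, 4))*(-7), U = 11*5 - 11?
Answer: -5371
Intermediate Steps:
W(A, r) = r/4
n = -1 (n = 1/(-1) = -1)
U = 44 (U = 55 - 11 = 44)
E = 41 (E = -1 + (-5 - 4/4)*(-7) = -1 + (-5 - 1*1)*(-7) = -1 + (-5 - 1)*(-7) = -1 - 6*(-7) = -1 + 42 = 41)
U*(-123) + E = 44*(-123) + 41 = -5412 + 41 = -5371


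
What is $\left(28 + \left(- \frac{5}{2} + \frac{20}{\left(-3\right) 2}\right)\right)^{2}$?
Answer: $\frac{17689}{36} \approx 491.36$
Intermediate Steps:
$\left(28 + \left(- \frac{5}{2} + \frac{20}{\left(-3\right) 2}\right)\right)^{2} = \left(28 + \left(\left(-5\right) \frac{1}{2} + \frac{20}{-6}\right)\right)^{2} = \left(28 + \left(- \frac{5}{2} + 20 \left(- \frac{1}{6}\right)\right)\right)^{2} = \left(28 - \frac{35}{6}\right)^{2} = \left(\frac{133}{6}\right)^{2} = \frac{17689}{36}$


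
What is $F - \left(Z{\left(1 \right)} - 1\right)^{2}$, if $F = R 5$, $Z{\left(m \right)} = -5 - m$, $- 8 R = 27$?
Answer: $- \frac{527}{8} \approx -65.875$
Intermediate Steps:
$R = - \frac{27}{8}$ ($R = \left(- \frac{1}{8}\right) 27 = - \frac{27}{8} \approx -3.375$)
$F = - \frac{135}{8}$ ($F = \left(- \frac{27}{8}\right) 5 = - \frac{135}{8} \approx -16.875$)
$F - \left(Z{\left(1 \right)} - 1\right)^{2} = - \frac{135}{8} - \left(\left(-5 - 1\right) - 1\right)^{2} = - \frac{135}{8} - \left(-6 - 1\right)^{2} = - \frac{135}{8} - \left(-7\right)^{2} = - \frac{135}{8} - 49 = - \frac{527}{8}$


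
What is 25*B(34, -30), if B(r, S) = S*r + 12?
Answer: -25200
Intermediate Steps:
B(r, S) = 12 + S*r
25*B(34, -30) = 25*(12 - 30*34) = 25*(12 - 1020) = 25*(-1008) = -25200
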